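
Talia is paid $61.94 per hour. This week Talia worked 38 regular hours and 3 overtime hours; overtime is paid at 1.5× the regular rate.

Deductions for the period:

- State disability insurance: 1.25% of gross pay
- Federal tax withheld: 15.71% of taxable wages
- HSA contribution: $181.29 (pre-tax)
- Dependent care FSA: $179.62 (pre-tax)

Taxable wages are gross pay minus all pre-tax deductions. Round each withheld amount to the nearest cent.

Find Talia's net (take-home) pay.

Regular pay: 38 × $61.94 = $2353.72
Overtime pay: 3 × $61.94 × 1.5 = $278.73
Gross pay = $2353.72 + $278.73 = $2632.45
Dependent care FSA: $179.62
HSA contribution: $181.29
Pre-tax total = $179.62 + $181.29 = $360.91
Taxable wages = $2632.45 − $360.91 = $2271.54
Federal tax withheld: $2271.54 × 0.1571 = $356.86
State disability insurance: $2632.45 × 0.0125 = $32.91
Total deductions = $179.62 + $181.29 + $356.86 + $32.91 = $750.68
Net pay = $2632.45 − $750.68 = $1881.77

$1881.77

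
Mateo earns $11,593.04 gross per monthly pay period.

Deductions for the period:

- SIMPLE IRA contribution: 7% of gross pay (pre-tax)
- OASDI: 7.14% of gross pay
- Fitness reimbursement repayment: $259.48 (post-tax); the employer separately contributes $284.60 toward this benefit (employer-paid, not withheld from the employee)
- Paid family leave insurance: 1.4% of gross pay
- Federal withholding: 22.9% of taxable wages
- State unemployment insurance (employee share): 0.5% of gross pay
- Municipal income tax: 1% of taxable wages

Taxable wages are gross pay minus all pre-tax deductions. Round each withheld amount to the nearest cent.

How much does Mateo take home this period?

$6,897.25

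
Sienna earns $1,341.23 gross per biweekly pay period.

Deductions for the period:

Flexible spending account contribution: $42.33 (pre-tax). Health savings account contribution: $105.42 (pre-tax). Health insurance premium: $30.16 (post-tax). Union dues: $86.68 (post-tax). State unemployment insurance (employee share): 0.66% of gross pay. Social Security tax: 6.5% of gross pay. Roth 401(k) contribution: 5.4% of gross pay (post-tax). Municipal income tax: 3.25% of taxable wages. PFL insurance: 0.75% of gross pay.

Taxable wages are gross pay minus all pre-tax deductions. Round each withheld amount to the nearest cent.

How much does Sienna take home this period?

$859.33

Health savings account contribution: $105.42
Flexible spending account contribution: $42.33
Pre-tax total = $105.42 + $42.33 = $147.75
Taxable wages = $1,341.23 − $147.75 = $1,193.48
Municipal income tax: $1,193.48 × 0.0325 = $38.79
PFL insurance: $1,341.23 × 0.0075 = $10.06
Social Security tax: $1,341.23 × 0.065 = $87.18
State unemployment insurance (employee share): $1,341.23 × 0.0066 = $8.85
Health insurance premium: $30.16
Union dues: $86.68
Roth 401(k) contribution: $1,341.23 × 0.054 = $72.43
Total deductions = $105.42 + $42.33 + $38.79 + $10.06 + $87.18 + $8.85 + $30.16 + $86.68 + $72.43 = $481.90
Net pay = $1,341.23 − $481.90 = $859.33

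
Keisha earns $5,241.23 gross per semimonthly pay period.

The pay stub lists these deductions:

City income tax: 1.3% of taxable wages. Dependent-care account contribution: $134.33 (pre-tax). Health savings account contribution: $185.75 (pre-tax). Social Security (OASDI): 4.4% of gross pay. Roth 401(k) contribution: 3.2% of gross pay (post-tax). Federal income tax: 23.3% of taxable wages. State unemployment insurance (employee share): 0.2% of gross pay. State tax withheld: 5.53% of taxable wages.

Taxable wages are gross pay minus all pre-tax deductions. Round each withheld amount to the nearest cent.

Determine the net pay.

$3,029.60

Dependent-care account contribution: $134.33
Health savings account contribution: $185.75
Pre-tax total = $134.33 + $185.75 = $320.08
Taxable wages = $5,241.23 − $320.08 = $4,921.15
State tax withheld: $4,921.15 × 0.0553 = $272.14
City income tax: $4,921.15 × 0.013 = $63.97
Federal income tax: $4,921.15 × 0.233 = $1,146.63
Social Security (OASDI): $5,241.23 × 0.044 = $230.61
State unemployment insurance (employee share): $5,241.23 × 0.002 = $10.48
Roth 401(k) contribution: $5,241.23 × 0.032 = $167.72
Total deductions = $134.33 + $185.75 + $272.14 + $63.97 + $1,146.63 + $230.61 + $10.48 + $167.72 = $2,211.63
Net pay = $5,241.23 − $2,211.63 = $3,029.60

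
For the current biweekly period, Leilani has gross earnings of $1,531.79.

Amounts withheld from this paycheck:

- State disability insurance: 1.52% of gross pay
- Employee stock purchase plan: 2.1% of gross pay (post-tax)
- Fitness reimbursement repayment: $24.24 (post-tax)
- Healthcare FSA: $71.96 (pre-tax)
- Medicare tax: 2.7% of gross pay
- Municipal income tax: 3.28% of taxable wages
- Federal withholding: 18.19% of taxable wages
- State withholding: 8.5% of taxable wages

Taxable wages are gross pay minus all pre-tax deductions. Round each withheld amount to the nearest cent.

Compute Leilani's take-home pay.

$901.27

Healthcare FSA: $71.96
Taxable wages = $1,531.79 − $71.96 = $1,459.83
State withholding: $1,459.83 × 0.085 = $124.09
Federal withholding: $1,459.83 × 0.1819 = $265.54
Municipal income tax: $1,459.83 × 0.0328 = $47.88
Medicare tax: $1,531.79 × 0.027 = $41.36
State disability insurance: $1,531.79 × 0.0152 = $23.28
Fitness reimbursement repayment: $24.24
Employee stock purchase plan: $1,531.79 × 0.021 = $32.17
Total deductions = $71.96 + $124.09 + $265.54 + $47.88 + $41.36 + $23.28 + $24.24 + $32.17 = $630.52
Net pay = $1,531.79 − $630.52 = $901.27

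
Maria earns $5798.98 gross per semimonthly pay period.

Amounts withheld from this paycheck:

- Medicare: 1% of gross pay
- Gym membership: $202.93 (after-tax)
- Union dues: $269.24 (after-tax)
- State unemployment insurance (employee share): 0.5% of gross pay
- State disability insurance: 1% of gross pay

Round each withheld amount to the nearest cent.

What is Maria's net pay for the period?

$5181.84

State disability insurance: $5798.98 × 0.01 = $57.99
State unemployment insurance (employee share): $5798.98 × 0.005 = $28.99
Medicare: $5798.98 × 0.01 = $57.99
Gym membership: $202.93
Union dues: $269.24
Total deductions = $57.99 + $28.99 + $57.99 + $202.93 + $269.24 = $617.14
Net pay = $5798.98 − $617.14 = $5181.84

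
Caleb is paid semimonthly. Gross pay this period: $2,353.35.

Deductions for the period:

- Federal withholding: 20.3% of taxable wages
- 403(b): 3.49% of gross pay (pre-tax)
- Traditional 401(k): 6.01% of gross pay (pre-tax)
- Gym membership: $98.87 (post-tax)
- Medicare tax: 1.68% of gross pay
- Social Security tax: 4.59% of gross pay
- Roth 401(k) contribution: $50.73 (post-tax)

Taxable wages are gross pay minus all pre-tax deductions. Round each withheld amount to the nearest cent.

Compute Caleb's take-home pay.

Traditional 401(k): $2,353.35 × 0.0601 = $141.44
403(b): $2,353.35 × 0.0349 = $82.13
Pre-tax total = $141.44 + $82.13 = $223.57
Taxable wages = $2,353.35 − $223.57 = $2,129.78
Federal withholding: $2,129.78 × 0.203 = $432.35
Medicare tax: $2,353.35 × 0.0168 = $39.54
Social Security tax: $2,353.35 × 0.0459 = $108.02
Roth 401(k) contribution: $50.73
Gym membership: $98.87
Total deductions = $141.44 + $82.13 + $432.35 + $39.54 + $108.02 + $50.73 + $98.87 = $953.08
Net pay = $2,353.35 − $953.08 = $1,400.27

$1,400.27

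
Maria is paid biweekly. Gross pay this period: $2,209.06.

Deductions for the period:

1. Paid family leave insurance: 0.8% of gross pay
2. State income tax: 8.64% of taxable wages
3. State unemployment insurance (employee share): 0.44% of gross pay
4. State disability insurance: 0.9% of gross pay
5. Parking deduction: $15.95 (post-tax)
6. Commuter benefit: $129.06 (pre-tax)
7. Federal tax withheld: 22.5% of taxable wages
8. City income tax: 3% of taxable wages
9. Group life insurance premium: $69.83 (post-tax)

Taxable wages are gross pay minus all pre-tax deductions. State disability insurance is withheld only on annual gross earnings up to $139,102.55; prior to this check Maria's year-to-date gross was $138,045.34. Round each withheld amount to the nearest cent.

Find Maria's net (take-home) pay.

Commuter benefit: $129.06
Taxable wages = $2,209.06 − $129.06 = $2,080.00
City income tax: $2,080.00 × 0.03 = $62.40
State income tax: $2,080.00 × 0.0864 = $179.71
Federal tax withheld: $2,080.00 × 0.225 = $468.00
State unemployment insurance (employee share): $2,209.06 × 0.0044 = $9.72
Paid family leave insurance: $2,209.06 × 0.008 = $17.67
State disability insurance: only $139,102.55 − $138,045.34 = $1,057.21 of this check is subject → $1,057.21 × 0.009 = $9.51
Group life insurance premium: $69.83
Parking deduction: $15.95
Total deductions = $129.06 + $62.40 + $179.71 + $468.00 + $9.72 + $17.67 + $9.51 + $69.83 + $15.95 = $961.85
Net pay = $2,209.06 − $961.85 = $1,247.21

$1,247.21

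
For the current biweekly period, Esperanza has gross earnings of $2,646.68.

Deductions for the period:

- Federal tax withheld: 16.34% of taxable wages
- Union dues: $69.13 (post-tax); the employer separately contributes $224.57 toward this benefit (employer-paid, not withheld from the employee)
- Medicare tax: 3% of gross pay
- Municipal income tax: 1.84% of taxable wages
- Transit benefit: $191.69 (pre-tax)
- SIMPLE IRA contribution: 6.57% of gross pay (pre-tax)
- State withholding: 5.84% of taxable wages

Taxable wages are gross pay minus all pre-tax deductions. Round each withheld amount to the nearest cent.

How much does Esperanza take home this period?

$1,584.65

Transit benefit: $191.69
SIMPLE IRA contribution: $2,646.68 × 0.0657 = $173.89
Pre-tax total = $191.69 + $173.89 = $365.58
Taxable wages = $2,646.68 − $365.58 = $2,281.10
State withholding: $2,281.10 × 0.0584 = $133.22
Municipal income tax: $2,281.10 × 0.0184 = $41.97
Federal tax withheld: $2,281.10 × 0.1634 = $372.73
Medicare tax: $2,646.68 × 0.03 = $79.40
Union dues: $69.13
(Employer's $224.57 toward union dues is not withheld from the employee.)
Total deductions = $191.69 + $173.89 + $133.22 + $41.97 + $372.73 + $79.40 + $69.13 = $1,062.03
Net pay = $2,646.68 − $1,062.03 = $1,584.65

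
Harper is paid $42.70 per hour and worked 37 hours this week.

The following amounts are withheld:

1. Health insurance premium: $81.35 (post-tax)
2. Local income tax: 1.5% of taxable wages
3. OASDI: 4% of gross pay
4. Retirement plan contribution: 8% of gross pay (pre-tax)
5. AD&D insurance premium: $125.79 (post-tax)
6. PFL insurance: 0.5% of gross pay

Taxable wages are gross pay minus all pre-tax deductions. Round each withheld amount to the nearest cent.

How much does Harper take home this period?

Gross pay: 37 × $42.70 = $1,579.90
Retirement plan contribution: $1,579.90 × 0.08 = $126.39
Taxable wages = $1,579.90 − $126.39 = $1,453.51
Local income tax: $1,453.51 × 0.015 = $21.80
OASDI: $1,579.90 × 0.04 = $63.20
PFL insurance: $1,579.90 × 0.005 = $7.90
Health insurance premium: $81.35
AD&D insurance premium: $125.79
Total deductions = $126.39 + $21.80 + $63.20 + $7.90 + $81.35 + $125.79 = $426.43
Net pay = $1,579.90 − $426.43 = $1,153.47

$1,153.47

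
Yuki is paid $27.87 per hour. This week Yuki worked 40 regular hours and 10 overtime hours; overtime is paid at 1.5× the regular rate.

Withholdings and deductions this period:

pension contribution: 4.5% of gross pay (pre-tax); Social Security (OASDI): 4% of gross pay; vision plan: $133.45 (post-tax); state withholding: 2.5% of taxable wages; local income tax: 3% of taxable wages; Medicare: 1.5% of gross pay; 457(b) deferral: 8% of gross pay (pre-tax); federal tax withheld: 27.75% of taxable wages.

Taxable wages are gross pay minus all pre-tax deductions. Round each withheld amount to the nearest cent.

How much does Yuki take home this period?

Regular pay: 40 × $27.87 = $1114.80
Overtime pay: 10 × $27.87 × 1.5 = $418.05
Gross pay = $1114.80 + $418.05 = $1532.85
457(b) deferral: $1532.85 × 0.08 = $122.63
Pension contribution: $1532.85 × 0.045 = $68.98
Pre-tax total = $122.63 + $68.98 = $191.61
Taxable wages = $1532.85 − $191.61 = $1341.24
Federal tax withheld: $1341.24 × 0.2775 = $372.19
Local income tax: $1341.24 × 0.03 = $40.24
State withholding: $1341.24 × 0.025 = $33.53
Social Security (OASDI): $1532.85 × 0.04 = $61.31
Medicare: $1532.85 × 0.015 = $22.99
Vision plan: $133.45
Total deductions = $122.63 + $68.98 + $372.19 + $40.24 + $33.53 + $61.31 + $22.99 + $133.45 = $855.32
Net pay = $1532.85 − $855.32 = $677.53

$677.53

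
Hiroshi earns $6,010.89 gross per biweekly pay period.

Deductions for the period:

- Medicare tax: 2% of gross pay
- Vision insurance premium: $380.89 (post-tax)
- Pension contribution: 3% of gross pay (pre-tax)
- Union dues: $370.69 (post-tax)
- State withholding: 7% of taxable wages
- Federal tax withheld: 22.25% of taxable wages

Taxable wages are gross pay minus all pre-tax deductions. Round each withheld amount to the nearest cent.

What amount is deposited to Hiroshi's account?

Pension contribution: $6,010.89 × 0.03 = $180.33
Taxable wages = $6,010.89 − $180.33 = $5,830.56
Federal tax withheld: $5,830.56 × 0.2225 = $1,297.30
State withholding: $5,830.56 × 0.07 = $408.14
Medicare tax: $6,010.89 × 0.02 = $120.22
Union dues: $370.69
Vision insurance premium: $380.89
Total deductions = $180.33 + $1,297.30 + $408.14 + $120.22 + $370.69 + $380.89 = $2,757.57
Net pay = $6,010.89 − $2,757.57 = $3,253.32

$3,253.32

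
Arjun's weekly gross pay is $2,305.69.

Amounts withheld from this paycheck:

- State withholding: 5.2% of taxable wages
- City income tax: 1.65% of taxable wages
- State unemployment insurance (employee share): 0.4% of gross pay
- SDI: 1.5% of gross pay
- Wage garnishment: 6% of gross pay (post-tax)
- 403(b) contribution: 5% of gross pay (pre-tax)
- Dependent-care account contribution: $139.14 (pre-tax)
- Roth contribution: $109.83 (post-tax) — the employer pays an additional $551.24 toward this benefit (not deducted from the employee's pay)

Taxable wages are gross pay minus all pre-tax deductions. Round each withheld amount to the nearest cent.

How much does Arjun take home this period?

$1,618.77

Dependent-care account contribution: $139.14
403(b) contribution: $2,305.69 × 0.05 = $115.28
Pre-tax total = $139.14 + $115.28 = $254.42
Taxable wages = $2,305.69 − $254.42 = $2,051.27
City income tax: $2,051.27 × 0.0165 = $33.85
State withholding: $2,051.27 × 0.052 = $106.67
State unemployment insurance (employee share): $2,305.69 × 0.004 = $9.22
SDI: $2,305.69 × 0.015 = $34.59
Roth contribution: $109.83
Wage garnishment: $2,305.69 × 0.06 = $138.34
(Employer's $551.24 toward Roth contribution is not withheld from the employee.)
Total deductions = $139.14 + $115.28 + $33.85 + $106.67 + $9.22 + $34.59 + $109.83 + $138.34 = $686.92
Net pay = $2,305.69 − $686.92 = $1,618.77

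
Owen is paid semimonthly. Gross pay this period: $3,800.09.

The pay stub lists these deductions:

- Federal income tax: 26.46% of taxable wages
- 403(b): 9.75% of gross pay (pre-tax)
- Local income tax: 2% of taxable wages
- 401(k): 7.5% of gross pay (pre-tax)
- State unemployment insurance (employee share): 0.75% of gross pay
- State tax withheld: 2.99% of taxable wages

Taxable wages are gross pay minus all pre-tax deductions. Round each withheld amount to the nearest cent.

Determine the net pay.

403(b): $3,800.09 × 0.0975 = $370.51
401(k): $3,800.09 × 0.075 = $285.01
Pre-tax total = $370.51 + $285.01 = $655.52
Taxable wages = $3,800.09 − $655.52 = $3,144.57
Local income tax: $3,144.57 × 0.02 = $62.89
Federal income tax: $3,144.57 × 0.2646 = $832.05
State tax withheld: $3,144.57 × 0.0299 = $94.02
State unemployment insurance (employee share): $3,800.09 × 0.0075 = $28.50
Total deductions = $370.51 + $285.01 + $62.89 + $832.05 + $94.02 + $28.50 = $1,672.98
Net pay = $3,800.09 − $1,672.98 = $2,127.11

$2,127.11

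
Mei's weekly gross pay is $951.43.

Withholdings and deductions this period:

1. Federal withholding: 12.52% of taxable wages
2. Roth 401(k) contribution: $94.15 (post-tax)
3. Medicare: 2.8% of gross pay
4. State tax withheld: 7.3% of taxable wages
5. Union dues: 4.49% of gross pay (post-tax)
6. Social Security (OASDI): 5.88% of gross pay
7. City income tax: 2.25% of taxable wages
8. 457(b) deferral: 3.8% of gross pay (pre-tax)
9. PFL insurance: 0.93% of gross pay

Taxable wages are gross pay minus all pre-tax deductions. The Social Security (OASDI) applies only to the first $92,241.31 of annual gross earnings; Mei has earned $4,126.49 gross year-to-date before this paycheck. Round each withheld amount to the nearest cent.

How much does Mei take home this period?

457(b) deferral: $951.43 × 0.038 = $36.15
Taxable wages = $951.43 − $36.15 = $915.28
City income tax: $915.28 × 0.0225 = $20.59
Federal withholding: $915.28 × 0.1252 = $114.59
State tax withheld: $915.28 × 0.073 = $66.82
Social Security (OASDI): cap not yet reached, full $951.43 is subject → $951.43 × 0.0588 = $55.94
PFL insurance: $951.43 × 0.0093 = $8.85
Medicare: $951.43 × 0.028 = $26.64
Roth 401(k) contribution: $94.15
Union dues: $951.43 × 0.0449 = $42.72
Total deductions = $36.15 + $20.59 + $114.59 + $66.82 + $55.94 + $8.85 + $26.64 + $94.15 + $42.72 = $466.45
Net pay = $951.43 − $466.45 = $484.98

$484.98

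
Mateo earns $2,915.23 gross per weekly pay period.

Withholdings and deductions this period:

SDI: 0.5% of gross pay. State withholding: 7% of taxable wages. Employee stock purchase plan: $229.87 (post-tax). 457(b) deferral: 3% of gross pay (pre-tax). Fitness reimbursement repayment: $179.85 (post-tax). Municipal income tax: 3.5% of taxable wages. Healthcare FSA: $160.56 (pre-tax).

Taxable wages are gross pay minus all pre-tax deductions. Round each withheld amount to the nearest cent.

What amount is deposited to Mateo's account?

$1,962.86

457(b) deferral: $2,915.23 × 0.03 = $87.46
Healthcare FSA: $160.56
Pre-tax total = $87.46 + $160.56 = $248.02
Taxable wages = $2,915.23 − $248.02 = $2,667.21
Municipal income tax: $2,667.21 × 0.035 = $93.35
State withholding: $2,667.21 × 0.07 = $186.70
SDI: $2,915.23 × 0.005 = $14.58
Employee stock purchase plan: $229.87
Fitness reimbursement repayment: $179.85
Total deductions = $87.46 + $160.56 + $93.35 + $186.70 + $14.58 + $229.87 + $179.85 = $952.37
Net pay = $2,915.23 − $952.37 = $1,962.86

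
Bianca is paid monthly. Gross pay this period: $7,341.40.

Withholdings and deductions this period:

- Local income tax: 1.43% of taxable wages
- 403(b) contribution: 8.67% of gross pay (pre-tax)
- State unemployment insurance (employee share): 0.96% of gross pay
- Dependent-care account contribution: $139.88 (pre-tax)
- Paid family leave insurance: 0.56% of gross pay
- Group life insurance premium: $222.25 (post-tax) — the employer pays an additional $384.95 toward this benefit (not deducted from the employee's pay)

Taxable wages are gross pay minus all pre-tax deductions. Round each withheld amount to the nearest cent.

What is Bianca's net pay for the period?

Dependent-care account contribution: $139.88
403(b) contribution: $7,341.40 × 0.0867 = $636.50
Pre-tax total = $139.88 + $636.50 = $776.38
Taxable wages = $7,341.40 − $776.38 = $6,565.02
Local income tax: $6,565.02 × 0.0143 = $93.88
Paid family leave insurance: $7,341.40 × 0.0056 = $41.11
State unemployment insurance (employee share): $7,341.40 × 0.0096 = $70.48
Group life insurance premium: $222.25
(Employer's $384.95 toward group life insurance premium is not withheld from the employee.)
Total deductions = $139.88 + $636.50 + $93.88 + $41.11 + $70.48 + $222.25 = $1,204.10
Net pay = $7,341.40 − $1,204.10 = $6,137.30

$6,137.30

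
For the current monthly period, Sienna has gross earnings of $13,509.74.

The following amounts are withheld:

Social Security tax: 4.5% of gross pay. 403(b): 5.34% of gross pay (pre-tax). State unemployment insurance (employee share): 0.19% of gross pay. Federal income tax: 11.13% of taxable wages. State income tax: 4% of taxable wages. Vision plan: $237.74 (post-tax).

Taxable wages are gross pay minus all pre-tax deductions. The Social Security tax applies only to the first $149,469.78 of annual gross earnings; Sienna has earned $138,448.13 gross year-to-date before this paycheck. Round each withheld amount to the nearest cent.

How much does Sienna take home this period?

403(b): $13,509.74 × 0.0534 = $721.42
Taxable wages = $13,509.74 − $721.42 = $12,788.32
State income tax: $12,788.32 × 0.04 = $511.53
Federal income tax: $12,788.32 × 0.1113 = $1,423.34
Social Security tax: only $149,469.78 − $138,448.13 = $11,021.65 of this check is subject → $11,021.65 × 0.045 = $495.97
State unemployment insurance (employee share): $13,509.74 × 0.0019 = $25.67
Vision plan: $237.74
Total deductions = $721.42 + $511.53 + $1,423.34 + $495.97 + $25.67 + $237.74 = $3,415.67
Net pay = $13,509.74 − $3,415.67 = $10,094.07

$10,094.07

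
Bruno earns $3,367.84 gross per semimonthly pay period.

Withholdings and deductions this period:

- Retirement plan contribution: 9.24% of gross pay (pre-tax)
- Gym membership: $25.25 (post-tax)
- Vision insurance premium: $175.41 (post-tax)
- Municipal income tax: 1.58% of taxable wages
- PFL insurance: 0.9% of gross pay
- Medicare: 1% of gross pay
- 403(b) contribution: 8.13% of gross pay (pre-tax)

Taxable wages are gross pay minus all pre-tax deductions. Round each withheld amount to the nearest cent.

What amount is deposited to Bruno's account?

Retirement plan contribution: $3,367.84 × 0.0924 = $311.19
403(b) contribution: $3,367.84 × 0.0813 = $273.81
Pre-tax total = $311.19 + $273.81 = $585.00
Taxable wages = $3,367.84 − $585.00 = $2,782.84
Municipal income tax: $2,782.84 × 0.0158 = $43.97
PFL insurance: $3,367.84 × 0.009 = $30.31
Medicare: $3,367.84 × 0.01 = $33.68
Vision insurance premium: $175.41
Gym membership: $25.25
Total deductions = $311.19 + $273.81 + $43.97 + $30.31 + $33.68 + $175.41 + $25.25 = $893.62
Net pay = $3,367.84 − $893.62 = $2,474.22

$2,474.22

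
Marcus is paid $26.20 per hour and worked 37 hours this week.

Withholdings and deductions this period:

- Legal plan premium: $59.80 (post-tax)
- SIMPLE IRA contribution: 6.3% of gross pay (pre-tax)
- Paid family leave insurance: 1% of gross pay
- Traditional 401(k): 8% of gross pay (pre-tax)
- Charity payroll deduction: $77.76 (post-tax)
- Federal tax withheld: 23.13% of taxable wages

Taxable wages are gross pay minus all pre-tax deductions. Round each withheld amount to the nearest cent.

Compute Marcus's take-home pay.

$491.37

Gross pay: 37 × $26.20 = $969.40
SIMPLE IRA contribution: $969.40 × 0.063 = $61.07
Traditional 401(k): $969.40 × 0.08 = $77.55
Pre-tax total = $61.07 + $77.55 = $138.62
Taxable wages = $969.40 − $138.62 = $830.78
Federal tax withheld: $830.78 × 0.2313 = $192.16
Paid family leave insurance: $969.40 × 0.01 = $9.69
Legal plan premium: $59.80
Charity payroll deduction: $77.76
Total deductions = $61.07 + $77.55 + $192.16 + $9.69 + $59.80 + $77.76 = $478.03
Net pay = $969.40 − $478.03 = $491.37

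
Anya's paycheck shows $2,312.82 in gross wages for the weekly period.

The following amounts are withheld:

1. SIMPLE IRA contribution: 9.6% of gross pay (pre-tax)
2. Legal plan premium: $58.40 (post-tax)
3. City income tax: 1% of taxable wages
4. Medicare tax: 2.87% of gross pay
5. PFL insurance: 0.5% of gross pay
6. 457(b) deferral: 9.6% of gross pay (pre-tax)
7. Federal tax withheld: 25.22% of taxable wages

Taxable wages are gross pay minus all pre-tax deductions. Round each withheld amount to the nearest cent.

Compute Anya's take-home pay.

$1,242.43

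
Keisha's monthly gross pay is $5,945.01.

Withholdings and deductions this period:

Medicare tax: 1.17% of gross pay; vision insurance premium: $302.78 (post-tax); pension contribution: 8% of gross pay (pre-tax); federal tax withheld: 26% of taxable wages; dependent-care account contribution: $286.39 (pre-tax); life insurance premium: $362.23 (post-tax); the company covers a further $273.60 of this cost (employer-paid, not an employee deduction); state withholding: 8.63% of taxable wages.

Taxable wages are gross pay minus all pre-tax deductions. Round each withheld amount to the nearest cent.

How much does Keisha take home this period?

Pension contribution: $5,945.01 × 0.08 = $475.60
Dependent-care account contribution: $286.39
Pre-tax total = $475.60 + $286.39 = $761.99
Taxable wages = $5,945.01 − $761.99 = $5,183.02
State withholding: $5,183.02 × 0.0863 = $447.29
Federal tax withheld: $5,183.02 × 0.26 = $1,347.59
Medicare tax: $5,945.01 × 0.0117 = $69.56
Vision insurance premium: $302.78
Life insurance premium: $362.23
(Employer's $273.60 toward life insurance premium is not withheld from the employee.)
Total deductions = $475.60 + $286.39 + $447.29 + $1,347.59 + $69.56 + $302.78 + $362.23 = $3,291.44
Net pay = $5,945.01 − $3,291.44 = $2,653.57

$2,653.57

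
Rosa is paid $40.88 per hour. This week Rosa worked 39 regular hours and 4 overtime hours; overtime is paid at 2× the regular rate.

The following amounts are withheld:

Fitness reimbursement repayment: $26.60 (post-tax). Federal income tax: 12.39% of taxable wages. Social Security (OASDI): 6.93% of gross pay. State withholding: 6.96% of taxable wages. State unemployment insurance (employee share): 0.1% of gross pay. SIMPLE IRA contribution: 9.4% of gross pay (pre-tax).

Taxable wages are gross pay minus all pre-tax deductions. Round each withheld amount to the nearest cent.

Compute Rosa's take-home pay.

$1,242.24

Regular pay: 39 × $40.88 = $1,594.32
Overtime pay: 4 × $40.88 × 2 = $327.04
Gross pay = $1,594.32 + $327.04 = $1,921.36
SIMPLE IRA contribution: $1,921.36 × 0.094 = $180.61
Taxable wages = $1,921.36 − $180.61 = $1,740.75
State withholding: $1,740.75 × 0.0696 = $121.16
Federal income tax: $1,740.75 × 0.1239 = $215.68
State unemployment insurance (employee share): $1,921.36 × 0.001 = $1.92
Social Security (OASDI): $1,921.36 × 0.0693 = $133.15
Fitness reimbursement repayment: $26.60
Total deductions = $180.61 + $121.16 + $215.68 + $1.92 + $133.15 + $26.60 = $679.12
Net pay = $1,921.36 − $679.12 = $1,242.24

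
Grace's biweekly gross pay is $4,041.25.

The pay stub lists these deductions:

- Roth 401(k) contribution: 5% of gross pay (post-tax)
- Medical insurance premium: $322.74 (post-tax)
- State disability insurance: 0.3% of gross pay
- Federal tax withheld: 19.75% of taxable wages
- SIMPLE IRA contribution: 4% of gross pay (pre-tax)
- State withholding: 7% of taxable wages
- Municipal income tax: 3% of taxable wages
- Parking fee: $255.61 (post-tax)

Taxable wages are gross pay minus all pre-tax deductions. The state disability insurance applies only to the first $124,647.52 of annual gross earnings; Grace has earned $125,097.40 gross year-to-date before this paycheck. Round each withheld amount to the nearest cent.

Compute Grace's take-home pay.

$1,945.01

SIMPLE IRA contribution: $4,041.25 × 0.04 = $161.65
Taxable wages = $4,041.25 − $161.65 = $3,879.60
State withholding: $3,879.60 × 0.07 = $271.57
Municipal income tax: $3,879.60 × 0.03 = $116.39
Federal tax withheld: $3,879.60 × 0.1975 = $766.22
State disability insurance: annual cap $124,647.52 already reached (YTD $125,097.40), so $0.00
Roth 401(k) contribution: $4,041.25 × 0.05 = $202.06
Medical insurance premium: $322.74
Parking fee: $255.61
Total deductions = $161.65 + $271.57 + $116.39 + $766.22 + $0.00 + $202.06 + $322.74 + $255.61 = $2,096.24
Net pay = $4,041.25 − $2,096.24 = $1,945.01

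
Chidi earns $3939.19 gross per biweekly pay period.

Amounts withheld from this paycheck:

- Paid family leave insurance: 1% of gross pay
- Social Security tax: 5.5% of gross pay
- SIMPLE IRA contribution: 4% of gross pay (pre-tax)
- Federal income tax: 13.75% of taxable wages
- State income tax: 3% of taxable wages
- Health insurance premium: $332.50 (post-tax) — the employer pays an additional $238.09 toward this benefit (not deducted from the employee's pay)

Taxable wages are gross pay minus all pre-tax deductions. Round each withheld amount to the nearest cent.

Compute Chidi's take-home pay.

SIMPLE IRA contribution: $3939.19 × 0.04 = $157.57
Taxable wages = $3939.19 − $157.57 = $3781.62
State income tax: $3781.62 × 0.03 = $113.45
Federal income tax: $3781.62 × 0.1375 = $519.97
Paid family leave insurance: $3939.19 × 0.01 = $39.39
Social Security tax: $3939.19 × 0.055 = $216.66
Health insurance premium: $332.50
(Employer's $238.09 toward health insurance premium is not withheld from the employee.)
Total deductions = $157.57 + $113.45 + $519.97 + $39.39 + $216.66 + $332.50 = $1379.54
Net pay = $3939.19 − $1379.54 = $2559.65

$2559.65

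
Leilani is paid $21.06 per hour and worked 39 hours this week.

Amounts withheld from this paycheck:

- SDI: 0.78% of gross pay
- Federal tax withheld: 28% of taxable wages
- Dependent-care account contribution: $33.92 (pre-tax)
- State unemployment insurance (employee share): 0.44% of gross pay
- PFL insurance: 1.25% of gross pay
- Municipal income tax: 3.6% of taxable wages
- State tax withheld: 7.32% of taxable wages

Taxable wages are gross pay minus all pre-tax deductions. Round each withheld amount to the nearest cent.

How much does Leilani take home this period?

Gross pay: 39 × $21.06 = $821.34
Dependent-care account contribution: $33.92
Taxable wages = $821.34 − $33.92 = $787.42
Municipal income tax: $787.42 × 0.036 = $28.35
Federal tax withheld: $787.42 × 0.28 = $220.48
State tax withheld: $787.42 × 0.0732 = $57.64
PFL insurance: $821.34 × 0.0125 = $10.27
SDI: $821.34 × 0.0078 = $6.41
State unemployment insurance (employee share): $821.34 × 0.0044 = $3.61
Total deductions = $33.92 + $28.35 + $220.48 + $57.64 + $10.27 + $6.41 + $3.61 = $360.68
Net pay = $821.34 − $360.68 = $460.66

$460.66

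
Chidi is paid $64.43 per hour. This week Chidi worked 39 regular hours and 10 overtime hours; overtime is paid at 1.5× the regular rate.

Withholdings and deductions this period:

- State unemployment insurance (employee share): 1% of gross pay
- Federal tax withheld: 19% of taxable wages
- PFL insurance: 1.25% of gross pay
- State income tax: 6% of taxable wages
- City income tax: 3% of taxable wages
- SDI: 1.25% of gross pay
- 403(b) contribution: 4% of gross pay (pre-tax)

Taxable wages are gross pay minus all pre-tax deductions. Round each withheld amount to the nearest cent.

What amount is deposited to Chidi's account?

Regular pay: 39 × $64.43 = $2,512.77
Overtime pay: 10 × $64.43 × 1.5 = $966.45
Gross pay = $2,512.77 + $966.45 = $3,479.22
403(b) contribution: $3,479.22 × 0.04 = $139.17
Taxable wages = $3,479.22 − $139.17 = $3,340.05
City income tax: $3,340.05 × 0.03 = $100.20
State income tax: $3,340.05 × 0.06 = $200.40
Federal tax withheld: $3,340.05 × 0.19 = $634.61
PFL insurance: $3,479.22 × 0.0125 = $43.49
State unemployment insurance (employee share): $3,479.22 × 0.01 = $34.79
SDI: $3,479.22 × 0.0125 = $43.49
Total deductions = $139.17 + $100.20 + $200.40 + $634.61 + $43.49 + $34.79 + $43.49 = $1,196.15
Net pay = $3,479.22 − $1,196.15 = $2,283.07

$2,283.07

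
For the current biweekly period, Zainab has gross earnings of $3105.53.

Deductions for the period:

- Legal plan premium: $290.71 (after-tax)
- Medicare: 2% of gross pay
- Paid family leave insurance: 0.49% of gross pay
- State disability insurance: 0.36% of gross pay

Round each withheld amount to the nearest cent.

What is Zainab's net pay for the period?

State disability insurance: $3105.53 × 0.0036 = $11.18
Paid family leave insurance: $3105.53 × 0.0049 = $15.22
Medicare: $3105.53 × 0.02 = $62.11
Legal plan premium: $290.71
Total deductions = $11.18 + $15.22 + $62.11 + $290.71 = $379.22
Net pay = $3105.53 − $379.22 = $2726.31

$2726.31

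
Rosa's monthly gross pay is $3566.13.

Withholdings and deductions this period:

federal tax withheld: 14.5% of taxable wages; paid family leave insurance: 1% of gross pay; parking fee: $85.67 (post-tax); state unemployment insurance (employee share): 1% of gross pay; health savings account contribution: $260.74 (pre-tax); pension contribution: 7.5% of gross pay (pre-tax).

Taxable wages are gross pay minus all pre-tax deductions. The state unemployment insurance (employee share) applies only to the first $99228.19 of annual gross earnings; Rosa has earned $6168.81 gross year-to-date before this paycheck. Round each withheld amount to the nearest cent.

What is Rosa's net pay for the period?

Health savings account contribution: $260.74
Pension contribution: $3566.13 × 0.075 = $267.46
Pre-tax total = $260.74 + $267.46 = $528.20
Taxable wages = $3566.13 − $528.20 = $3037.93
Federal tax withheld: $3037.93 × 0.145 = $440.50
Paid family leave insurance: $3566.13 × 0.01 = $35.66
State unemployment insurance (employee share): cap not yet reached, full $3566.13 is subject → $3566.13 × 0.01 = $35.66
Parking fee: $85.67
Total deductions = $260.74 + $267.46 + $440.50 + $35.66 + $35.66 + $85.67 = $1125.69
Net pay = $3566.13 − $1125.69 = $2440.44

$2440.44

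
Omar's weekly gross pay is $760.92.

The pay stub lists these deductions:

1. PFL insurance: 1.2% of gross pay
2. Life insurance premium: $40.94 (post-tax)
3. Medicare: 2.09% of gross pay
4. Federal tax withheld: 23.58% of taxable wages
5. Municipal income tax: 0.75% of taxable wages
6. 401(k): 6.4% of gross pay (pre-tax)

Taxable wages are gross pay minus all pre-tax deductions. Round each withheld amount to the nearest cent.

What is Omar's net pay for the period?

401(k): $760.92 × 0.064 = $48.70
Taxable wages = $760.92 − $48.70 = $712.22
Federal tax withheld: $712.22 × 0.2358 = $167.94
Municipal income tax: $712.22 × 0.0075 = $5.34
PFL insurance: $760.92 × 0.012 = $9.13
Medicare: $760.92 × 0.0209 = $15.90
Life insurance premium: $40.94
Total deductions = $48.70 + $167.94 + $5.34 + $9.13 + $15.90 + $40.94 = $287.95
Net pay = $760.92 − $287.95 = $472.97

$472.97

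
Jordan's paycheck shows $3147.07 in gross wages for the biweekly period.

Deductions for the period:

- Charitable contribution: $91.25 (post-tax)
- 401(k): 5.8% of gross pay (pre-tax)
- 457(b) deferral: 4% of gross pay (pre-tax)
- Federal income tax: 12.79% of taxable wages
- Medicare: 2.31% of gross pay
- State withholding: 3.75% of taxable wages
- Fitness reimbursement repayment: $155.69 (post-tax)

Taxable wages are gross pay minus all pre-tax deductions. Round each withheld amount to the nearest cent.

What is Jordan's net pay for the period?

457(b) deferral: $3147.07 × 0.04 = $125.88
401(k): $3147.07 × 0.058 = $182.53
Pre-tax total = $125.88 + $182.53 = $308.41
Taxable wages = $3147.07 − $308.41 = $2838.66
Federal income tax: $2838.66 × 0.1279 = $363.06
State withholding: $2838.66 × 0.0375 = $106.45
Medicare: $3147.07 × 0.0231 = $72.70
Charitable contribution: $91.25
Fitness reimbursement repayment: $155.69
Total deductions = $125.88 + $182.53 + $363.06 + $106.45 + $72.70 + $91.25 + $155.69 = $1097.56
Net pay = $3147.07 − $1097.56 = $2049.51

$2049.51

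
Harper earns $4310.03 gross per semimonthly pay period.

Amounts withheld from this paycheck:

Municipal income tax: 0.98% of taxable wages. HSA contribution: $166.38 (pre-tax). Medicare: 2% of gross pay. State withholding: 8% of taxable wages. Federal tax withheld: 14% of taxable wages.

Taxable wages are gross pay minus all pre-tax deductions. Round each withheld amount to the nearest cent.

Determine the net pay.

HSA contribution: $166.38
Taxable wages = $4310.03 − $166.38 = $4143.65
State withholding: $4143.65 × 0.08 = $331.49
Municipal income tax: $4143.65 × 0.0098 = $40.61
Federal tax withheld: $4143.65 × 0.14 = $580.11
Medicare: $4310.03 × 0.02 = $86.20
Total deductions = $166.38 + $331.49 + $40.61 + $580.11 + $86.20 = $1204.79
Net pay = $4310.03 − $1204.79 = $3105.24

$3105.24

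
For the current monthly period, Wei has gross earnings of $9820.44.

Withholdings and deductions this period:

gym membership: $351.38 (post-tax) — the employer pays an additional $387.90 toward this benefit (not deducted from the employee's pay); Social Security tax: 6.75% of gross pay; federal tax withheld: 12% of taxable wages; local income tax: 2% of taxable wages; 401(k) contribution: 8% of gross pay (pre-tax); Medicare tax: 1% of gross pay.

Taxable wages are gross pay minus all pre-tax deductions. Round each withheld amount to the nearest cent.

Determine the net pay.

401(k) contribution: $9820.44 × 0.08 = $785.64
Taxable wages = $9820.44 − $785.64 = $9034.80
Federal tax withheld: $9034.80 × 0.12 = $1084.18
Local income tax: $9034.80 × 0.02 = $180.70
Medicare tax: $9820.44 × 0.01 = $98.20
Social Security tax: $9820.44 × 0.0675 = $662.88
Gym membership: $351.38
(Employer's $387.90 toward gym membership is not withheld from the employee.)
Total deductions = $785.64 + $1084.18 + $180.70 + $98.20 + $662.88 + $351.38 = $3162.98
Net pay = $9820.44 − $3162.98 = $6657.46

$6657.46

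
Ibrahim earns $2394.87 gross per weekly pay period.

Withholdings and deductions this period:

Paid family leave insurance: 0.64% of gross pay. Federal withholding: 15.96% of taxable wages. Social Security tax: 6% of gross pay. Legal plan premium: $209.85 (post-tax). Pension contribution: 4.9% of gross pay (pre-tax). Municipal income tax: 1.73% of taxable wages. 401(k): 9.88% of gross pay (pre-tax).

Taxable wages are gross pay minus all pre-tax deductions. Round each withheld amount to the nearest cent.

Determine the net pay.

401(k): $2394.87 × 0.0988 = $236.61
Pension contribution: $2394.87 × 0.049 = $117.35
Pre-tax total = $236.61 + $117.35 = $353.96
Taxable wages = $2394.87 − $353.96 = $2040.91
Federal withholding: $2040.91 × 0.1596 = $325.73
Municipal income tax: $2040.91 × 0.0173 = $35.31
Paid family leave insurance: $2394.87 × 0.0064 = $15.33
Social Security tax: $2394.87 × 0.06 = $143.69
Legal plan premium: $209.85
Total deductions = $236.61 + $117.35 + $325.73 + $35.31 + $15.33 + $143.69 + $209.85 = $1083.87
Net pay = $2394.87 − $1083.87 = $1311.00

$1311.00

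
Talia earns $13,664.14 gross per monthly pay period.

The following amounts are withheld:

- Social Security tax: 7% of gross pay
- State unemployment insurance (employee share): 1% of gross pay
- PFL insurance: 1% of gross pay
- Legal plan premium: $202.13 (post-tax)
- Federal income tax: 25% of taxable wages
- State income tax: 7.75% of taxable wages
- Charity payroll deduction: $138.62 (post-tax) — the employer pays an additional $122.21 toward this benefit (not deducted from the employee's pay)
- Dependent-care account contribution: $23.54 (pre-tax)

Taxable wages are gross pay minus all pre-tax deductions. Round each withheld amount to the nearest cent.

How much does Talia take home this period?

$7,602.78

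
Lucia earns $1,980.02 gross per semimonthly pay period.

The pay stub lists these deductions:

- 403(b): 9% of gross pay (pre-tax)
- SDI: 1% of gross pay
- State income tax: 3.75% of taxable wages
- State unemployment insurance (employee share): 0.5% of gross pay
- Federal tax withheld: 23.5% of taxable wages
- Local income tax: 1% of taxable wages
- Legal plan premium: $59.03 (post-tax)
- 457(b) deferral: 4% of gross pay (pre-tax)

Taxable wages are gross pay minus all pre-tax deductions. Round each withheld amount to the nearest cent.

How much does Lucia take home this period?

457(b) deferral: $1,980.02 × 0.04 = $79.20
403(b): $1,980.02 × 0.09 = $178.20
Pre-tax total = $79.20 + $178.20 = $257.40
Taxable wages = $1,980.02 − $257.40 = $1,722.62
Federal tax withheld: $1,722.62 × 0.235 = $404.82
State income tax: $1,722.62 × 0.0375 = $64.60
Local income tax: $1,722.62 × 0.01 = $17.23
SDI: $1,980.02 × 0.01 = $19.80
State unemployment insurance (employee share): $1,980.02 × 0.005 = $9.90
Legal plan premium: $59.03
Total deductions = $79.20 + $178.20 + $404.82 + $64.60 + $17.23 + $19.80 + $9.90 + $59.03 = $832.78
Net pay = $1,980.02 − $832.78 = $1,147.24

$1,147.24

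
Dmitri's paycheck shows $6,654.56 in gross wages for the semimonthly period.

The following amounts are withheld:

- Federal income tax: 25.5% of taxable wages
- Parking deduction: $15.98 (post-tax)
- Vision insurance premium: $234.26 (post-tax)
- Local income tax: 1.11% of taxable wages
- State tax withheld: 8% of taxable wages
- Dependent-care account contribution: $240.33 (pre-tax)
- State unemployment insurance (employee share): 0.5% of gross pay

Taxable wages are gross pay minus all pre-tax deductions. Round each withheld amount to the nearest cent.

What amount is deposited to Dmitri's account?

$3,910.75

Dependent-care account contribution: $240.33
Taxable wages = $6,654.56 − $240.33 = $6,414.23
Federal income tax: $6,414.23 × 0.255 = $1,635.63
Local income tax: $6,414.23 × 0.0111 = $71.20
State tax withheld: $6,414.23 × 0.08 = $513.14
State unemployment insurance (employee share): $6,654.56 × 0.005 = $33.27
Parking deduction: $15.98
Vision insurance premium: $234.26
Total deductions = $240.33 + $1,635.63 + $71.20 + $513.14 + $33.27 + $15.98 + $234.26 = $2,743.81
Net pay = $6,654.56 − $2,743.81 = $3,910.75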